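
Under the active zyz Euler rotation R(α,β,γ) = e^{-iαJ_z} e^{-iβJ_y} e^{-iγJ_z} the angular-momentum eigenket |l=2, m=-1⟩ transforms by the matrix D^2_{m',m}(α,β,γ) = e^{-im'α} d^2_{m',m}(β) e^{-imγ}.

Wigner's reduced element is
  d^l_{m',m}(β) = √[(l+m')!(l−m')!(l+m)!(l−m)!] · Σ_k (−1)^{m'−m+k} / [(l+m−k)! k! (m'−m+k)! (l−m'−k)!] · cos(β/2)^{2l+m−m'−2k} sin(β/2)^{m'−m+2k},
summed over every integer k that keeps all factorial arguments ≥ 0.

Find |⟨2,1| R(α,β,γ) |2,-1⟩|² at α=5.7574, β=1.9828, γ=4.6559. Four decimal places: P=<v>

P=0.0194

First d^2_{1,-1}(β=1.9828), then the phase factors e^{-i(1)α} and e^{-i(-1)γ}:
c=cos(1.9828/2)=0.547519, s=sin(1.9828/2)=0.836793; N=√[6·1·1·6]=6.000000
Admissible k: 0..1 (factorial args all ≥0)
  k=0: (−1)^2·6.0000/(2)·0.5475^2·0.8368^2 = +0.629732
  k=1: (−1)^3·6.0000/(6)·0.5475^0·0.8368^4 = -0.490312
d^2_{1,-1}(1.9828) = +0.629732 -0.490312 = +0.139420
|D^2_{1,-1}|² = |d^2_{1,-1}(β)|² = (+0.139420)² = 0.019438 (the z-rotation phases have unit modulus)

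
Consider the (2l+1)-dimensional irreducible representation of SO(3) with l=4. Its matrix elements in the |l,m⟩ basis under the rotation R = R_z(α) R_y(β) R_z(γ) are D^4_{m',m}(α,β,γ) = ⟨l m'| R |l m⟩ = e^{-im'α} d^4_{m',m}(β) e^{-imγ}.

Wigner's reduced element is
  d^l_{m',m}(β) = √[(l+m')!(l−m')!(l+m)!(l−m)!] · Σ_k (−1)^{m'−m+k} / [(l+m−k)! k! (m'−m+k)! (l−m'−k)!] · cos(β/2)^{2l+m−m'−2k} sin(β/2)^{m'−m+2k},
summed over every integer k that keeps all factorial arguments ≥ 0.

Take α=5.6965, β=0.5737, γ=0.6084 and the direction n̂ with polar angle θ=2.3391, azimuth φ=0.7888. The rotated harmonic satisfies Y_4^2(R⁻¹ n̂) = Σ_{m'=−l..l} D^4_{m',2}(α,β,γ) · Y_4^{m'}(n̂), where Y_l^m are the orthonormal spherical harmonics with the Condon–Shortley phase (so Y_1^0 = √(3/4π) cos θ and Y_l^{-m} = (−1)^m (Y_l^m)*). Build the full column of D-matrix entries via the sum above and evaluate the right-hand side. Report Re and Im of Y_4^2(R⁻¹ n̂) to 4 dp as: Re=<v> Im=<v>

Re=0.1527 Im=0.1292

Need the full column D^4_{m',2} for m'=−4..4 at α=5.6965, β=0.5737, γ=0.6084.
cos(β/2)=0.959140, sin(β/2)=0.282932
d^4_{-4,2}: single k=6 term ⇒ +0.002497;  D = -0.002278+0.001023i
d^4_{-3,2}: k∈[5..6] ⇒ +0.017957 -0.000521 = +0.017437;  D = -0.017200-0.002859i
d^4_{-2,2}: k∈[4..6] ⇒ +0.081348 -0.005663 +0.000041 = +0.075727;  D = -0.055335-0.051697i
d^4_{-1,2}: k∈[3..5] ⇒ +0.259999 -0.033936 +0.000591 = +0.226654;  D = -0.052265-0.220545i
d^4_{0,2}: k∈[2..4] ⇒ +0.591259 -0.137198 +0.004477 = +0.458538;  D = +0.158952-0.430107i
d^4_{1,2}: k∈[1..3] ⇒ +0.896381 -0.389999 +0.022624 = +0.529006;  D = +0.427415-0.311710i
d^4_{2,2}: k∈[0..2] ⇒ +0.716235 -0.747891 +0.081348 = +0.049693;  D = +0.049646-0.002157i
d^4_{3,2}: k∈[0..1] ⇒ -0.790533 +0.206368 = -0.584165;  D = -0.500063-0.301970i
d^4_{4,2}: single k=0 term ⇒ +0.329789;  D = +0.140725+0.298257i
Y_4^{m'}(θ=2.3391,φ=0.7888) and Σ D·Y over m':
  (-0.0023+0.0010i)·(-0.1183+0.0016i)  (-0.0172-0.0029i)·(+0.2310+0.2264i)  (-0.0553-0.0517i)·(-0.0028-0.4117i)  (-0.0523-0.2205i)·(-0.0634+0.0638i)  (+0.1590-0.4301i)·(-0.3518+0.0000i)  (+0.4274-0.3117i)·(+0.0634+0.0638i)  (+0.0496-0.0022i)·(-0.0028+0.4117i)  (-0.5001-0.3020i)·(-0.2310+0.2264i)  (+0.1407+0.2983i)·(-0.1183-0.0016i)
Y_4^2(R⁻¹ n̂) = +0.152704+0.129206i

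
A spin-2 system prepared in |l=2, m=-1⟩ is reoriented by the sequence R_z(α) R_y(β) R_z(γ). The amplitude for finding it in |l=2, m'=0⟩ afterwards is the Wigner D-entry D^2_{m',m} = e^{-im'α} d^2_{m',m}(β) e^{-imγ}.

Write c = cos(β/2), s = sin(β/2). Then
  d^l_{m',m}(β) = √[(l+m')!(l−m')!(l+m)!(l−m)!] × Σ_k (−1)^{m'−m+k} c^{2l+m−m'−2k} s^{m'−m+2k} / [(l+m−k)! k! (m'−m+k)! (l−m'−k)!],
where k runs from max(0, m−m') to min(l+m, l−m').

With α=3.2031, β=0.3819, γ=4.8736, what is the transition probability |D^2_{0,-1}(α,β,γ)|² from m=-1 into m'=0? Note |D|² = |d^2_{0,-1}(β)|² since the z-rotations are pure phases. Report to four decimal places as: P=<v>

Split into d^2_{0,-1}(β=0.3819) × two z-phases.
Half-angle: c=0.981824, s=0.189792. N=√(2·2·1·6)=4.898979
k: max(0,(-1)−(0))=0 … min(2+(-1),2−(0))=1
  k=0: (−1)^1·4.8990/(2)·0.9818^3·0.1898^1 = -0.440002
  k=1: (−1)^2·4.8990/(2)·0.9818^1·0.1898^3 = +0.016441
d^2_{0,-1}(0.3819) = -0.440002 +0.016441 = -0.423560
|D^2_{0,-1}|² = |d^2_{0,-1}(β)|² = (-0.423560)² = 0.179403 (the z-rotation phases have unit modulus)

P=0.1794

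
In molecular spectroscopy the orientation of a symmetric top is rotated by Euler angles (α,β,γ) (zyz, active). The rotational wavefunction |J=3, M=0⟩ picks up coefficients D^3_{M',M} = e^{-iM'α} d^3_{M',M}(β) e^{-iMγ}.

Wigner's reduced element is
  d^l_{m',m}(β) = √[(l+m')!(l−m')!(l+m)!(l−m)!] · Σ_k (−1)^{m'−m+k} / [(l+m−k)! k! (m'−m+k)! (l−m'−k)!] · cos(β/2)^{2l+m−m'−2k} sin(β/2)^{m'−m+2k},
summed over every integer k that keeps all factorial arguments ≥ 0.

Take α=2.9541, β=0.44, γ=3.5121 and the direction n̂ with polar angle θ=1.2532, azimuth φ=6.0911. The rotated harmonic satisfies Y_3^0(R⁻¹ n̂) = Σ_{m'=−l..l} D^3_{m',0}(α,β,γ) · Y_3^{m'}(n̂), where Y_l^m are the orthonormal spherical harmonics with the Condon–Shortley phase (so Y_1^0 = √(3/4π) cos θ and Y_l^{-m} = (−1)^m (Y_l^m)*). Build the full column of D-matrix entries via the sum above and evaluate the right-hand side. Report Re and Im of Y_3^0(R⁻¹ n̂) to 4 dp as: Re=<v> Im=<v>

Re=0.1333 Im=0.0000

Need the full column D^3_{m',0} for m'=−3..3 at α=2.9541, β=0.44, γ=3.5121.
cos(β/2)=0.975897, sin(β/2)=0.218230
d^3_{-3,0}: single k=3 term ⇒ +0.043198;  D = -0.036543+0.023037i
d^3_{-2,0}: k∈[2..3] ⇒ +0.236595 -0.011831 = +0.224764;  D = +0.209145-0.082322i
d^3_{-1,0}: k∈[1..3] ⇒ +0.669153 -0.100384 +0.001673 = +0.570442;  D = -0.560445+0.106328i
d^3_{0,0}: k∈[0..3] ⇒ +0.863824 -0.388765 +0.019440 -0.000108 = +0.494392;  D = +0.494392+0.000000i
d^3_{1,0}: k∈[0..2] ⇒ -0.669153 +0.100384 -0.001673 = -0.570442;  D = +0.560445+0.106328i
d^3_{2,0}: k∈[0..1] ⇒ +0.236595 -0.011831 = +0.224764;  D = +0.209145+0.082322i
d^3_{3,0}: single k=0 term ⇒ -0.043198;  D = +0.036543+0.023037i
Y_3^{m'}(θ=1.2532,φ=6.0911) and Σ D·Y over m':
  (-0.0365+0.0230i)·(+0.2999+0.1949i)  (+0.2091-0.0823i)·(+0.2670+0.1079i)  (-0.5604+0.1063i)·(-0.1544-0.0300i)  (+0.4944+0.0000i)·(-0.2928+0.0000i)  (+0.5604+0.1063i)·(+0.1544-0.0300i)  (+0.2091+0.0823i)·(+0.2670-0.1079i)  (+0.0365+0.0230i)·(-0.2999+0.1949i)
Y_3^0(R⁻¹ n̂) = +0.133292+0.000000i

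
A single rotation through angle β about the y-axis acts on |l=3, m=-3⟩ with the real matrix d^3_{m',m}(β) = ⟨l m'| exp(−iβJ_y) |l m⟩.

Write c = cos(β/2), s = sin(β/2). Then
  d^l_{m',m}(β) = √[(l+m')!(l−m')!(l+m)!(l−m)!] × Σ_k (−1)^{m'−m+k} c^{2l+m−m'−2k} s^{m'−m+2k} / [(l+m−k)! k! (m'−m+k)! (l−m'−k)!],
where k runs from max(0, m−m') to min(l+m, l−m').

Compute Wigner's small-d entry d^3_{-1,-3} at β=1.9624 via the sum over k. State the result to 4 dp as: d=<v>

d^3_{-1,-3}(β=1.9624) via Wigner's sum:
Half-angle: c=0.556026, s=0.831165. N=√(2·24·1·720)=185.903201
k: max(0,(-3)−(-1))=0 … min(3+(-3),3−(-1))=0
  k=0: (−1)^2·185.9032/(48)·0.5560^4·0.8312^2 = +0.255740
d^3_{-1,-3}(1.9624) = +0.255740

d=0.2557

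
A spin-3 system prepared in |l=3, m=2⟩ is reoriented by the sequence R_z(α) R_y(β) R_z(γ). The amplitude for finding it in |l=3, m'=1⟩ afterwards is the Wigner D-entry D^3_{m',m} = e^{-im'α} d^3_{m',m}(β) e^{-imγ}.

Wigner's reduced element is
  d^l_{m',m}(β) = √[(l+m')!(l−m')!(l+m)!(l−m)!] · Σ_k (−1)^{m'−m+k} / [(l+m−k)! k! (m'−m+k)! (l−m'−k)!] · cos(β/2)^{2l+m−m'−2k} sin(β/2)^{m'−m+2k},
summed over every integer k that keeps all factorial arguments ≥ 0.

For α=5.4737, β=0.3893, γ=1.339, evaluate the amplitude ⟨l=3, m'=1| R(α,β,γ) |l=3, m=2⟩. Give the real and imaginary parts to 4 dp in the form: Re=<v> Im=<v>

First d^3_{1,2}(β=0.3893), then the phase factors e^{-i(1)α} and e^{-i(2)γ}:
c=cos(0.3893/2)=0.981115, s=sin(0.3893/2)=0.193423; N=√[24·2·120·1]=75.894664
The bounds max(0,m−m')=1 and min(l+m,l−m')=2 give 2 terms
  k=1: (−1)^0·75.8947/(24)·0.9811^5·0.1934^1 = +0.556044
  k=2: (−1)^1·75.8947/(12)·0.9811^3·0.1934^3 = -0.043223
d^3_{1,2}(0.3893) = +0.556044 -0.043223 = +0.512821
D = (+0.689871+0.723932i)·(+0.512821)·(-0.894452-0.447164i) = -0.150431-0.490261i

Re=-0.1504 Im=-0.4903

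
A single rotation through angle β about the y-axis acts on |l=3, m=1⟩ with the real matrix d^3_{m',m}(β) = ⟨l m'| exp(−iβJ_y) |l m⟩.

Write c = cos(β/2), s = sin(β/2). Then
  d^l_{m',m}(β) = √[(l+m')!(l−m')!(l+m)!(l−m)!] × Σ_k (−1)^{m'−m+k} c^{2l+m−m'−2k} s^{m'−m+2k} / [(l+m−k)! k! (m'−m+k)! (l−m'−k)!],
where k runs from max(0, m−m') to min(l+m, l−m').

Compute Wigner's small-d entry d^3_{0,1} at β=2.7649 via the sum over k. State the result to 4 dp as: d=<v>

d^3_{0,1}(β=2.7649) via Wigner's sum:
Half-angle: c=0.187235, s=0.982315. N=√(6·6·24·2)=41.569219
The bounds max(0,m−m')=1 and min(l+m,l−m')=3 give 3 terms
  k=1: (−1)^0·41.5692/(12)·0.1872^5·0.9823^1 = +0.000783
  k=2: (−1)^1·41.5692/(4)·0.1872^3·0.9823^3 = -0.064658
  k=3: (−1)^2·41.5692/(12)·0.1872^1·0.9823^5 = +0.593241
d^3_{0,1}(2.7649) = +0.000783 -0.064658 +0.593241 = +0.529366

d=0.5294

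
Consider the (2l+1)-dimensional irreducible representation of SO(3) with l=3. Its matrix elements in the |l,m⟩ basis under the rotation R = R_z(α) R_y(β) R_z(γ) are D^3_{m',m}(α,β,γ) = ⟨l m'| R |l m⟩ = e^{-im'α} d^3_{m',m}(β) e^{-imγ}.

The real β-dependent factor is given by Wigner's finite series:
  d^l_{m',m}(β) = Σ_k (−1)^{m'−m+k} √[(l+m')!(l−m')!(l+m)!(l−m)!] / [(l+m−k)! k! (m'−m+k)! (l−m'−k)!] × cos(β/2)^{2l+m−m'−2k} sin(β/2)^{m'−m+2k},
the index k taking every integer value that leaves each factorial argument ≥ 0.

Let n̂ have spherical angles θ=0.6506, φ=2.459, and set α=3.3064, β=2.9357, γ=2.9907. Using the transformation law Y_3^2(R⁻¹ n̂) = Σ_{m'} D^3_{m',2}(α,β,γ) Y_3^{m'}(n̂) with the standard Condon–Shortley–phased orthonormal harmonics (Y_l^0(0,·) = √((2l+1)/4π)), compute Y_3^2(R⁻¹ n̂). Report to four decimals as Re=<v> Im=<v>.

Re=0.0373 Im=-0.3644

Need the full column D^3_{m',2} for m'=−3..3 at α=3.3064, β=2.9357, γ=2.9907.
cos(β/2)=0.102765, sin(β/2)=0.994706
d^3_{-3,2}: single k=5 term ⇒ +0.245128;  D = -0.171448-0.175195i
d^3_{-2,2}: k∈[4..5] ⇒ +0.051693 -0.968652 = -0.916958;  D = -0.740170-0.541258i
d^3_{-1,2}: k∈[3..4] ⇒ +0.006755 -0.316458 = -0.309703;  D = +0.276598+0.139319i
d^3_{0,2}: k∈[2..3] ⇒ +0.000604 -0.056627 = -0.056023;  D = -0.053491-0.016651i
d^3_{1,2}: k∈[1..2] ⇒ +0.000036 -0.006755 = -0.006719;  D = +0.006656+0.000918i
d^3_{2,2}: k∈[0..1] ⇒ +0.000001 -0.000552 = -0.000551;  D = -0.000550+0.000015i
d^3_{3,2}: single k=0 term ⇒ -0.000028;  D = +0.000027-0.000005i
Y_3^{m'}(θ=0.6506,φ=2.459) and Σ D·Y over m':
  (-0.1714-0.1752i)·(+0.0426-0.0824i)  (-0.7402-0.5413i)·(+0.0609+0.2920i)  (+0.2766+0.1393i)·(-0.3290-0.2674i)  (-0.0535-0.0167i)·(+0.0492+0.0000i)  (+0.0067+0.0009i)·(+0.3290-0.2674i)  (-0.0006+0.0000i)·(+0.0609-0.2920i)  (+0.0000-0.0000i)·(-0.0426-0.0824i)
Y_3^2(R⁻¹ n̂) = +0.037298-0.364389i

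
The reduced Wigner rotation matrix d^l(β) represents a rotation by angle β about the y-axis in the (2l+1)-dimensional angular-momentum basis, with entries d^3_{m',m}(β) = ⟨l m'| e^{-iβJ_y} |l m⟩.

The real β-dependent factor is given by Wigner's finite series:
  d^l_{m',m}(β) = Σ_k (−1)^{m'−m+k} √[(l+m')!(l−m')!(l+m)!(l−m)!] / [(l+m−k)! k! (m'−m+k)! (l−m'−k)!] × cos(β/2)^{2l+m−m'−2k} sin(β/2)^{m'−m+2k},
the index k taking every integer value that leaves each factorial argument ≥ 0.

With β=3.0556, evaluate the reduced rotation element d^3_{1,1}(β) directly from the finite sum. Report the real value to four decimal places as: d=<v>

d=0.0110

d^3_{1,1}(β=3.0556) via Wigner's sum:
With c≡cos(β/2)=0.042983 and s≡sin(β/2)=0.999076, N=[24·2·24·2]^{1/2}=48.000000
k: max(0,(1)−(1))=0 … min(3+(1),3−(1))=2
  k=0: (−1)^0·48.0000/(48)·0.0430^6·0.9991^0 = +0.000000
  k=1: (−1)^1·48.0000/(6)·0.0430^4·0.9991^2 = -0.000027
  k=2: (−1)^2·48.0000/(8)·0.0430^2·0.9991^4 = +0.011044
d^3_{1,1}(3.0556) = +0.000000 -0.000027 +0.011044 = +0.011017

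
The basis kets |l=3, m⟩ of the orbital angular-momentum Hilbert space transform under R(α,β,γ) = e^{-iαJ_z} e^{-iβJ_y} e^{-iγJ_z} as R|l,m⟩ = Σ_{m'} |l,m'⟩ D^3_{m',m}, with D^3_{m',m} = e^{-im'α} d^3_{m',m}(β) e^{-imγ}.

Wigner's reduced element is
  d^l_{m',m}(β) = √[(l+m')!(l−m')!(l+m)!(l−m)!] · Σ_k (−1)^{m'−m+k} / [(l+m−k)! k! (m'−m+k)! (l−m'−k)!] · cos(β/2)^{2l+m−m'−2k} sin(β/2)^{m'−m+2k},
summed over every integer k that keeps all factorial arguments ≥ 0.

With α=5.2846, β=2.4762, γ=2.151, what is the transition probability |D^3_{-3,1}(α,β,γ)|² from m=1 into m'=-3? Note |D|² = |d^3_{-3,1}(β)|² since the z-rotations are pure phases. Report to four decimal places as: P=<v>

P=0.1087

Split into d^3_{-3,1}(β=2.4762) × two z-phases.
With c≡cos(β/2)=0.326593 and s≡sin(β/2)=0.945165, N=[1·720·24·2]^{1/2}=185.903201
k: max(0,(1)−(-3))=4 … min(3+(1),3−(-3))=4
  k=4: (−1)^0·185.9032/(48)·0.3266^2·0.9452^4 = +0.329678
d^3_{-3,1}(2.4762) = +0.329678
|D^3_{-3,1}|² = |d^3_{-3,1}(β)|² = (+0.329678)² = 0.108687 (the z-rotation phases have unit modulus)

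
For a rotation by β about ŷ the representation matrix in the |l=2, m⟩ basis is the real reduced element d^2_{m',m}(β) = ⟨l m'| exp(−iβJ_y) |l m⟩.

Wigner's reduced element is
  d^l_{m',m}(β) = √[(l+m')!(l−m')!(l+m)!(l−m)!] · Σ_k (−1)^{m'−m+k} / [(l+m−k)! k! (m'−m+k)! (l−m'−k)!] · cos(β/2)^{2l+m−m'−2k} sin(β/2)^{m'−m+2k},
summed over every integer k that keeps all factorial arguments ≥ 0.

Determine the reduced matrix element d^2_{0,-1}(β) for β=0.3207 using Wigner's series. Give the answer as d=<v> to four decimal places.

d^2_{0,-1}(β=0.3207) via Wigner's sum:
With c≡cos(β/2)=0.987171 and s≡sin(β/2)=0.159664, N=[2·2·1·6]^{1/2}=4.898979
k: max(0,(-1)−(0))=0 … min(2+(-1),2−(0))=1
  k=0: (−1)^1·4.8990/(2)·0.9872^3·0.1597^1 = -0.376235
  k=1: (−1)^2·4.8990/(2)·0.9872^1·0.1597^3 = +0.009842
d^2_{0,-1}(0.3207) = -0.376235 +0.009842 = -0.366393

d=-0.3664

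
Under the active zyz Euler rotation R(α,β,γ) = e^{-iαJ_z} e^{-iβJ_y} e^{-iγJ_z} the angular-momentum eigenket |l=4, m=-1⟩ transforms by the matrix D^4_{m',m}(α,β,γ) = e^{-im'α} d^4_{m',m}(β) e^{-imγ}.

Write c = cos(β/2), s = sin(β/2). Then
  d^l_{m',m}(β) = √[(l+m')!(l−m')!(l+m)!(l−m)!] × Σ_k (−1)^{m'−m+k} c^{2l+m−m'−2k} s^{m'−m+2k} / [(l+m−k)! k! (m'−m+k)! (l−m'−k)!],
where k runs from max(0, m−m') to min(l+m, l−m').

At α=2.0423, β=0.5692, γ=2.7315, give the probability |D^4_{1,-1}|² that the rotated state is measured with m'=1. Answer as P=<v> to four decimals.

P=0.2160

D^4_{1,-1}(2.0423,0.5692,2.7315) = e^{-i·1·2.0423}·d^4_{1,-1}(0.5692)·e^{-i·-1·2.7315}. Compute d first:
c=cos(0.5692/2)=0.959774, s=sin(0.5692/2)=0.280774; N=√[120·6·6·120]=720.000000
k∈{0,1,2,3} keeps every argument non-negative
  k=0: (−1)^2·720.0000/(72)·0.9598^6·0.2808^2 = +0.616207
  k=1: (−1)^3·720.0000/(24)·0.9598^4·0.2808^4 = -0.158206
  k=2: (−1)^4·720.0000/(48)·0.9598^2·0.2808^6 = +0.006770
  k=3: (−1)^5·720.0000/(720)·0.9598^0·0.2808^8 = -0.000039
d^4_{1,-1}(0.5692) = +0.616207 -0.158206 +0.006770 -0.000039 = +0.464732
|D^4_{1,-1}|² = |d^4_{1,-1}(β)|² = (+0.464732)² = 0.215976 (the z-rotation phases have unit modulus)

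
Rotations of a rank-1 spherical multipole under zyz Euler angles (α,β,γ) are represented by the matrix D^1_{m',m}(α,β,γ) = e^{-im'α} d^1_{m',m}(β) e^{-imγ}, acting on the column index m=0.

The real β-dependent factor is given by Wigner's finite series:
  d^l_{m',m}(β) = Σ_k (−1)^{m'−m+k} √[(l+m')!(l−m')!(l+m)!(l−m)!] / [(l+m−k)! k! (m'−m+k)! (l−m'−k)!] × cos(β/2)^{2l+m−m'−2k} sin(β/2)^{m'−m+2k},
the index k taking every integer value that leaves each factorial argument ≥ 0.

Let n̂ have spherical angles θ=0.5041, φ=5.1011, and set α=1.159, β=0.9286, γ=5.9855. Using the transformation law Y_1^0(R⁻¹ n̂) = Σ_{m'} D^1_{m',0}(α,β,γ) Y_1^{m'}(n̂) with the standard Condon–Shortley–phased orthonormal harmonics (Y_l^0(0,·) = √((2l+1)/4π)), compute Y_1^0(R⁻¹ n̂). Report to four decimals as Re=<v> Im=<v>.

Need the full column D^1_{m',0} for m'=−1..1 at α=1.159, β=0.9286, γ=5.9855.
cos(β/2)=0.894135, sin(β/2)=0.447797
d^1_{-1,0}: single k=1 term ⇒ +0.566239;  D = +0.226640+0.518903i
d^1_{0,0}: k∈[0..1] ⇒ +0.799478 -0.200522 = +0.598956;  D = +0.598956+0.000000i
d^1_{1,0}: single k=0 term ⇒ -0.566239;  D = -0.226640+0.518903i
Y_1^{m'}(θ=0.5041,φ=5.1011) and Σ D·Y over m':
  (+0.2266+0.5189i)·(+0.0632+0.1544i)  (+0.5990+0.0000i)·(+0.4278+0.0000i)  (-0.2266+0.5189i)·(-0.0632+0.1544i)
Y_1^0(R⁻¹ n̂) = +0.124648+0.000000i

Re=0.1246 Im=0.0000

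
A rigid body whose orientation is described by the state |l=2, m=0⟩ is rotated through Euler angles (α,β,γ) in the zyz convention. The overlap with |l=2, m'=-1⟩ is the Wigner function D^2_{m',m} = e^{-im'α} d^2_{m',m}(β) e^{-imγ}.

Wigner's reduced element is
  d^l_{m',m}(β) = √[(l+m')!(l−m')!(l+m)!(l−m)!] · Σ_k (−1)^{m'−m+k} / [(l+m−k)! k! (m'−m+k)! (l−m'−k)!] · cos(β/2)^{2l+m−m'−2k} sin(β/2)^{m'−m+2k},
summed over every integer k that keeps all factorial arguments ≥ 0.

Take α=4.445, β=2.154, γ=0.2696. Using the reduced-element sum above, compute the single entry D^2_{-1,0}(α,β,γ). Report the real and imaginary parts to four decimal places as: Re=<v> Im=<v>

Split into d^2_{-1,0}(β=2.154) × two z-phases.
With c≡cos(β/2)=0.473972 and s≡sin(β/2)=0.880540, N=[1·6·2·2]^{1/2}=4.898979
k: max(0,(0)−(-1))=1 … min(2+(0),2−(-1))=2
  k=1: (−1)^0·4.8990/(2)·0.4740^3·0.8805^1 = +0.229659
  k=2: (−1)^1·4.8990/(2)·0.4740^1·0.8805^3 = -0.792639
d^2_{-1,0}(2.154) = +0.229659 -0.792639 = -0.562980
Attach z-rotation phases: D = e^{-i(-1)(4.445)}·(-0.562980)·e^{-i(0)(0.2696)} = +0.148747+0.542974i

Re=0.1487 Im=0.5430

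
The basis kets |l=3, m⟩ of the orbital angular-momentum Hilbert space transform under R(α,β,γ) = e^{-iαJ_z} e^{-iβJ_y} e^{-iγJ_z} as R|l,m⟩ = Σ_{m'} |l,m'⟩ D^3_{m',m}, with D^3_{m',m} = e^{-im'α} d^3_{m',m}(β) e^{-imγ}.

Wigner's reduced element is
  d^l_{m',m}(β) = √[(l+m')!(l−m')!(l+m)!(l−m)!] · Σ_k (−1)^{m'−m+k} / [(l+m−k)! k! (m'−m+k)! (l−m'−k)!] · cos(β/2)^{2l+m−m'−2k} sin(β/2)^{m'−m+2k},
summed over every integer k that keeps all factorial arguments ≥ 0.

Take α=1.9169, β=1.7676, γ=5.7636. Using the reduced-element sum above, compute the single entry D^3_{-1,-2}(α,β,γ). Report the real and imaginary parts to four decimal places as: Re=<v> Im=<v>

Re=0.3161 Im=0.3806

First d^3_{-1,-2}(β=1.7676), then the phase factors e^{-i(-1)α} and e^{-i(-2)γ}:
Half-angle: c=0.634218, s=0.773154. N=√(2·24·1·120)=75.894664
The bounds max(0,m−m')=0 and min(l+m,l−m')=1 give 2 terms
  k=0: (−1)^1·75.8947/(24)·0.6342^5·0.7732^1 = -0.250875
  k=1: (−1)^2·75.8947/(12)·0.6342^3·0.7732^3 = +0.745665
d^3_{-1,-2}(1.7676) = -0.250875 +0.745665 = +0.494790
D = (-0.339235+0.940702i)·(+0.494790)·(+0.506935-0.861984i) = +0.316121+0.380637i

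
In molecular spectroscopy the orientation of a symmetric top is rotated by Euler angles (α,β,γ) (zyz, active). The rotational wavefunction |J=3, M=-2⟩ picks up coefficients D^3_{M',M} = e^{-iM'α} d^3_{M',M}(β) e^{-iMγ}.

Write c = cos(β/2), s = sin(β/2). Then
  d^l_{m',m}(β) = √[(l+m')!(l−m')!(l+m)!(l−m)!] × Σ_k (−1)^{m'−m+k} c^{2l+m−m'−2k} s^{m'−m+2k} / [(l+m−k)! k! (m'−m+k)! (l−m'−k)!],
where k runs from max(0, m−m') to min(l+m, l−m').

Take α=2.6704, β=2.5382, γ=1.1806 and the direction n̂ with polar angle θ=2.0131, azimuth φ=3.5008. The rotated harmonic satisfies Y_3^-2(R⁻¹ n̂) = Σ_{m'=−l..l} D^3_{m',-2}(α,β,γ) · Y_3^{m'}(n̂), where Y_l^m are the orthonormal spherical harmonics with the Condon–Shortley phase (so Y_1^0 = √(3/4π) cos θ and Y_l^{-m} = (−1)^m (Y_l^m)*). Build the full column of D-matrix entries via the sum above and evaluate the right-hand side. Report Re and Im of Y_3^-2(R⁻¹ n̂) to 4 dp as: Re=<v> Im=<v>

Re=0.0181 Im=-0.3652

Need the full column D^3_{m',-2} for m'=−3..3 at α=2.6704, β=2.5382, γ=1.1806.
cos(β/2)=0.297140, sin(β/2)=0.954834
d^3_{-3,-2}: single k=1 term ⇒ +0.005418;  D = -0.003162-0.004399i
d^3_{-2,-2}: k∈[0..1] ⇒ +0.000688 -0.035536 = -0.034848;  D = -0.005276-0.034446i
d^3_{-1,-2}: k∈[0..1] ⇒ -0.006994 +0.144444 = +0.137449;  D = +0.043134-0.130506i
d^3_{0,-2}: k∈[0..1] ⇒ +0.038928 -0.401971 = -0.363043;  D = +0.257992-0.255422i
d^3_{1,-2}: k∈[0..1] ⇒ -0.144444 +0.745763 = +0.601319;  D = +0.572803-0.182979i
d^3_{2,-2}: k∈[0..1] ⇒ +0.366948 -0.757821 = -0.390873;  D = +0.385756+0.063042i
d^3_{3,-2}: single k=0 term ⇒ -0.577665;  D = -0.465683-0.341813i
Y_3^{m'}(θ=2.0131,φ=3.5008) and Σ D·Y over m':
  (-0.0032-0.0044i)·(-0.1458+0.2713i)  (-0.0053-0.0344i)·(-0.2690+0.2352i)  (+0.0431-0.1305i)·(+0.0230-0.0086i)  (+0.2580-0.2554i)·(+0.3329+0.0000i)  (+0.5728-0.1830i)·(-0.0230-0.0086i)  (+0.3858+0.0630i)·(-0.2690-0.2352i)  (-0.4657-0.3418i)·(+0.1458+0.2713i)
Y_3^-2(R⁻¹ n̂) = +0.018076-0.365171i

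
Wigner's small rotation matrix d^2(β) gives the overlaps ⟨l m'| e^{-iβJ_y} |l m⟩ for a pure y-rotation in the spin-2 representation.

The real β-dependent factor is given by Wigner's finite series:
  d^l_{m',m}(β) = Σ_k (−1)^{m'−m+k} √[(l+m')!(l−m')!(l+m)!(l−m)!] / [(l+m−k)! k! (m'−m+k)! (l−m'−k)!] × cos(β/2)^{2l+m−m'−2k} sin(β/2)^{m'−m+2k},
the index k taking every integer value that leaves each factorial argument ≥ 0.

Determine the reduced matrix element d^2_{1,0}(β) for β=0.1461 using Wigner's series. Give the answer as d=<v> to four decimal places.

d^2_{1,0}(β=0.1461) via Wigner's sum:
Half-angle: c=0.997333, s=0.072985. N=√(6·1·2·2)=4.898979
Admissible k: 0..1 (factorial args all ≥0)
  k=0: (−1)^1·4.8990/(2)·0.9973^3·0.0730^1 = -0.177350
  k=1: (−1)^2·4.8990/(2)·0.9973^1·0.0730^3 = +0.000950
d^2_{1,0}(0.1461) = -0.177350 +0.000950 = -0.176400

d=-0.1764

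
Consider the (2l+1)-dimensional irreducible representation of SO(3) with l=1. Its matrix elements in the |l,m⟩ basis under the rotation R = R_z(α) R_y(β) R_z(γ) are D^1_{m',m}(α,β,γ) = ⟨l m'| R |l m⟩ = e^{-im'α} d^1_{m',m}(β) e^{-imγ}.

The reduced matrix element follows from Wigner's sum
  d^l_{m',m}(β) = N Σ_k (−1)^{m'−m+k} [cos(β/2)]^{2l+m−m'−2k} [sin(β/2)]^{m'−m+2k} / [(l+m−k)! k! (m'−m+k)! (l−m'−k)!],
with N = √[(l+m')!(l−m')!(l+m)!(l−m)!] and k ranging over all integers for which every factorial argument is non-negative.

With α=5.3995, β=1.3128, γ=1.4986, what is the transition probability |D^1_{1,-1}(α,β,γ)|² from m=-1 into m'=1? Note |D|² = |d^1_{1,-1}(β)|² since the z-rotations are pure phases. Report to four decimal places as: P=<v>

P=0.1387

Split into d^1_{1,-1}(β=1.3128) × two z-phases.
c=cos(1.3128/2)=0.792194, s=sin(1.3128/2)=0.610269; N=√[2·1·1·2]=2.000000
Admissible k: 0..0 (factorial args all ≥0)
  k=0: (−1)^2·2.0000/(2)·0.7922^0·0.6103^2 = +0.372428
d^1_{1,-1}(1.3128) = +0.372428
|D^1_{1,-1}|² = |d^1_{1,-1}(β)|² = (+0.372428)² = 0.138703 (the z-rotation phases have unit modulus)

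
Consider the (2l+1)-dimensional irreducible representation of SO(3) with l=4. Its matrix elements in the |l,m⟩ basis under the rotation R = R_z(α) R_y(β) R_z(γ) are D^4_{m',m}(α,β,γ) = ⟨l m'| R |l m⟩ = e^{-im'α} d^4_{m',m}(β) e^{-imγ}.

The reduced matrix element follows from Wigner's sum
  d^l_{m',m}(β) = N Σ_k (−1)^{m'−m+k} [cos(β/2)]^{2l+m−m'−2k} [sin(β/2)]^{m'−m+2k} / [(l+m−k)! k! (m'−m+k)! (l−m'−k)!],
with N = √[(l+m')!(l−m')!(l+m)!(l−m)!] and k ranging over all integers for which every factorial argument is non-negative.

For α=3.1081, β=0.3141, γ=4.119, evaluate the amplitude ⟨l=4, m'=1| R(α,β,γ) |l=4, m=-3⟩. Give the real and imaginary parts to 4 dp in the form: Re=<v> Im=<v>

Re=-0.0073 Im=0.0013

Split into d^4_{1,-3}(β=0.3141) × two z-phases.
c=cos(0.3141/2)=0.987693, s=sin(0.3141/2)=0.156405; N=√[120·6·1·5040]=1904.940944
The bounds max(0,m−m')=0 and min(l+m,l−m')=1 give 2 terms
  k=0: (−1)^4·1904.9409/(144)·0.9877^4·0.1564^4 = +0.007534
  k=1: (−1)^5·1904.9409/(240)·0.9877^2·0.1564^6 = -0.000113
d^4_{1,-3}(0.3141) = +0.007534 -0.000113 = +0.007420
Attach z-rotation phases: D = e^{-i(1)(3.1081)}·(+0.007420)·e^{-i(-3)(4.119)} = -0.007306+0.001298i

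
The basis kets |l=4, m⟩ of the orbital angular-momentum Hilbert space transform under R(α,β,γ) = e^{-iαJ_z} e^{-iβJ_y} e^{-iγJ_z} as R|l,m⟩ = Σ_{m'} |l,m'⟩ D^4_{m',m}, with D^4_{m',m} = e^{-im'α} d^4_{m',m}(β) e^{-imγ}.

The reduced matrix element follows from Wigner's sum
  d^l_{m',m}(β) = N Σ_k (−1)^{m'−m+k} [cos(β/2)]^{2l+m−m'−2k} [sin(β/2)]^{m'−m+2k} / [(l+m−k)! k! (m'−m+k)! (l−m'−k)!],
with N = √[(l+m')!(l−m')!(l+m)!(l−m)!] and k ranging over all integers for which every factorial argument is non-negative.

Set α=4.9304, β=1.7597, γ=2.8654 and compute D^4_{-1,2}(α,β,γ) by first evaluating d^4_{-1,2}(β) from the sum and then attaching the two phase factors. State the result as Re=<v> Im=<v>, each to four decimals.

Split into d^4_{-1,2}(β=1.7597) × two z-phases.
With c≡cos(β/2)=0.637267 and s≡sin(β/2)=0.770643, N=[6·120·720·2]^{1/2}=1018.233765
k: max(0,(2)−(-1))=3 … min(4+(2),4−(-1))=5
  k=3: (−1)^0·1018.2338/(72)·0.6373^5·0.7706^3 = +0.680270
  k=4: (−1)^1·1018.2338/(48)·0.6373^3·0.7706^5 = -1.492234
  k=5: (−1)^2·1018.2338/(240)·0.6373^1·0.7706^7 = +0.436447
d^4_{-1,2}(1.7597) = +0.680270 -1.492234 +0.436447 = -0.375517
Attach z-rotation phases: D = e^{-i(-1)(4.9304)}·(-0.375517)·e^{-i(2)(2.8654)} = -0.261518+0.269484i

Re=-0.2615 Im=0.2695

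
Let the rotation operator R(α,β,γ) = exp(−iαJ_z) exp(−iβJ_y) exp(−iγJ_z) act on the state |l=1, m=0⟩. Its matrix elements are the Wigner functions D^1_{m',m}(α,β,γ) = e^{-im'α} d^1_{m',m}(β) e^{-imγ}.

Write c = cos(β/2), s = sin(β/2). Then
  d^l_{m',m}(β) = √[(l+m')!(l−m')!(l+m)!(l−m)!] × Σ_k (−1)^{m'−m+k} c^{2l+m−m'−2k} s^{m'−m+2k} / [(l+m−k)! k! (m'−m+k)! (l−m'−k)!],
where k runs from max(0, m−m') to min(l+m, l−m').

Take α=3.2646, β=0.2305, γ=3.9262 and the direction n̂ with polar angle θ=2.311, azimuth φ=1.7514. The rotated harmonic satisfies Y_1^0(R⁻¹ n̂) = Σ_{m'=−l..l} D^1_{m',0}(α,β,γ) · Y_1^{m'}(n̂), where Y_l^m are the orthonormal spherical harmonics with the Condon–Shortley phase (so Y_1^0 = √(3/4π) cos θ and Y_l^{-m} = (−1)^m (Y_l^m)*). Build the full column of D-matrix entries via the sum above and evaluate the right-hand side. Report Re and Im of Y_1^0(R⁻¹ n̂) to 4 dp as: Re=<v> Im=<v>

Need the full column D^1_{m',0} for m'=−1..1 at α=3.2646, β=0.2305, γ=3.9262.
cos(β/2)=0.993366, sin(β/2)=0.114995
d^1_{-1,0}: single k=1 term ⇒ +0.161549;  D = -0.160328-0.019822i
d^1_{0,0}: k∈[0..1] ⇒ +0.986776 -0.013224 = +0.973552;  D = +0.973552+0.000000i
d^1_{1,0}: single k=0 term ⇒ -0.161549;  D = +0.160328-0.019822i
Y_1^{m'}(θ=2.311,φ=1.7514) and Σ D·Y over m':
  (-0.1603-0.0198i)·(-0.0458-0.2509i)  (+0.9736+0.0000i)·(-0.3295+0.0000i)  (+0.1603-0.0198i)·(+0.0458-0.2509i)
Y_1^0(R⁻¹ n̂) = -0.316072+0.000000i

Re=-0.3161 Im=0.0000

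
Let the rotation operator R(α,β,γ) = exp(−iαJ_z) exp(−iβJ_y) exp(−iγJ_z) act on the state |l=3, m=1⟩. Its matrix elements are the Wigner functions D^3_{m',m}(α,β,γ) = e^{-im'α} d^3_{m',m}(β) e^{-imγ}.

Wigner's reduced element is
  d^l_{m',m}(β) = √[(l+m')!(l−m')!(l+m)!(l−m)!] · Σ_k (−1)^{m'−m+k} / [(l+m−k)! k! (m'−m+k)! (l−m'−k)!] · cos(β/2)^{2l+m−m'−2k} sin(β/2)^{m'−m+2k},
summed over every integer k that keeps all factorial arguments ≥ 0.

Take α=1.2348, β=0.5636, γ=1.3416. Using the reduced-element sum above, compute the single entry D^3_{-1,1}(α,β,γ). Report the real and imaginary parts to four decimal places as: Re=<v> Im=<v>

Re=0.3493 Im=-0.0374

First d^3_{-1,1}(β=0.5636), then the phase factors e^{-i(-1)α} and e^{-i(1)γ}:
c=cos(0.5636/2)=0.960556, s=sin(0.5636/2)=0.278085; N=√[2·24·24·2]=48.000000
The bounds max(0,m−m')=2 and min(l+m,l−m')=4 give 3 terms
  k=2: (−1)^0·48.0000/(8)·0.9606^4·0.2781^2 = +0.395001
  k=3: (−1)^1·48.0000/(6)·0.9606^2·0.2781^4 = -0.044141
  k=4: (−1)^2·48.0000/(48)·0.9606^0·0.2781^6 = +0.000462
d^3_{-1,1}(0.5636) = +0.395001 -0.044141 +0.000462 = +0.351322
D = (+0.329710+0.944082i)·(+0.351322)·(+0.227195-0.973849i) = +0.349320-0.037450i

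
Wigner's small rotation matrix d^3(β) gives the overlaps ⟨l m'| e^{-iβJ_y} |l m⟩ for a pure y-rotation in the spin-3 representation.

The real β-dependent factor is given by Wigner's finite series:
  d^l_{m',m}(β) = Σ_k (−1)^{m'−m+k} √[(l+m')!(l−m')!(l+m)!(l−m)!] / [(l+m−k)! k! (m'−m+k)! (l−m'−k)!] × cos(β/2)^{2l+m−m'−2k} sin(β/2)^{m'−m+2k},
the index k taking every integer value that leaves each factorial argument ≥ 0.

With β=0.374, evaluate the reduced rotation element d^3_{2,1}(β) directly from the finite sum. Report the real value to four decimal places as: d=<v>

d=-0.4999

d^3_{2,1}(β=0.374) via Wigner's sum:
Half-angle: c=0.982566, s=0.185912. N=√(120·1·24·2)=75.894664
Admissible k: 0..1 (factorial args all ≥0)
  k=0: (−1)^1·75.8947/(24)·0.9826^5·0.1859^1 = -0.538415
  k=1: (−1)^2·75.8947/(12)·0.9826^3·0.1859^3 = +0.038551
d^3_{2,1}(0.374) = -0.538415 +0.038551 = -0.499864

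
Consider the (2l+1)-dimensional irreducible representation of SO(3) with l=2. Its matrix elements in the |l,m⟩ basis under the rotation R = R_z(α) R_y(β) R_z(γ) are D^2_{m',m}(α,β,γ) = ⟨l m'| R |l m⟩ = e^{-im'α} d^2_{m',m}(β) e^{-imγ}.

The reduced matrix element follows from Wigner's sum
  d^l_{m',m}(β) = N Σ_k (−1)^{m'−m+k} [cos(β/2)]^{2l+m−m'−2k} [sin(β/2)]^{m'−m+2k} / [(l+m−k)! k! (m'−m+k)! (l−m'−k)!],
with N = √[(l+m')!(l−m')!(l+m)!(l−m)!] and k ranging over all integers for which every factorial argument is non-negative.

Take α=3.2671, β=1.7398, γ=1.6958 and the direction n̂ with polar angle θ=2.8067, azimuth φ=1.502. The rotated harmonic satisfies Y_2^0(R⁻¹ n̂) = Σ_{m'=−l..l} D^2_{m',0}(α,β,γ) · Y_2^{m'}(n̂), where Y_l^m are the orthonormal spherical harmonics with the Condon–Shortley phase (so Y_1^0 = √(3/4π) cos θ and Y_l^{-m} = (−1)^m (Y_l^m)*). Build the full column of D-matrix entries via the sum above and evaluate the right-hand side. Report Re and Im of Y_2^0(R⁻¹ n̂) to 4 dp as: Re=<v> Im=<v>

Need the full column D^2_{m',0} for m'=−2..2 at α=3.2671, β=1.7398, γ=1.6958.
cos(β/2)=0.644903, sin(β/2)=0.764264
d^2_{-2,0}: single k=2 term ⇒ +0.595048;  D = +0.576399+0.147802i
d^2_{-1,0}: k∈[1..2] ⇒ +0.502114 -0.705182 = -0.203068;  D = +0.201470+0.025420i
d^2_{0,0}: k∈[0..2] ⇒ +0.172973 -0.971709 +0.341173 = -0.457563;  D = -0.457563+0.000000i
d^2_{1,0}: k∈[0..1] ⇒ -0.502114 +0.705182 = +0.203068;  D = -0.201470+0.025420i
d^2_{2,0}: single k=0 term ⇒ +0.595048;  D = +0.576399-0.147802i
Y_2^{m'}(θ=2.8067,φ=1.502) and Σ D·Y over m':
  (+0.5764+0.1478i)·(-0.0413-0.0057i)  (+0.2015+0.0254i)·(-0.0165+0.2392i)  (-0.4576+0.0000i)·(+0.5286+0.0000i)  (-0.2015+0.0254i)·(+0.0165+0.2392i)  (+0.5764-0.1478i)·(-0.0413+0.0057i)
Y_2^0(R⁻¹ n̂) = -0.306617-0.000000i

Re=-0.3066 Im=0.0000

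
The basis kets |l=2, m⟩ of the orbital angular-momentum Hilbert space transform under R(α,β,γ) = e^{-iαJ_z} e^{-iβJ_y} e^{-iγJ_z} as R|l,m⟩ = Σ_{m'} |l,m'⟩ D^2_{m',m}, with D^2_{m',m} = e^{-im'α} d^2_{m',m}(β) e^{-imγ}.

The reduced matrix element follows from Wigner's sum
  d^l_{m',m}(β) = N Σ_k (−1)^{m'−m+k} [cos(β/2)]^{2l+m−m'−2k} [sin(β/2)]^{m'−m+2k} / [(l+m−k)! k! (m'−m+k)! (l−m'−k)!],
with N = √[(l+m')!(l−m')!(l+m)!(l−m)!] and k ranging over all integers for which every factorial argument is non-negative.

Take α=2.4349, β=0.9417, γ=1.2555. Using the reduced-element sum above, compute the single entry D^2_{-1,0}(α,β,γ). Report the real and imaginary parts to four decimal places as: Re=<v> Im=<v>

Re=-0.4431 Im=0.3784

Split into d^2_{-1,0}(β=0.9417) × two z-phases.
c=cos(0.9417/2)=0.891183, s=sin(0.9417/2)=0.453644; N=√[1·6·2·2]=4.898979
Admissible k: 1..2 (factorial args all ≥0)
  k=1: (−1)^0·4.8990/(2)·0.8912^3·0.4536^1 = +0.786487
  k=2: (−1)^1·4.8990/(2)·0.8912^1·0.4536^3 = -0.203792
d^2_{-1,0}(0.9417) = +0.786487 -0.203792 = +0.582694
Phases: e^{-i·(-1)·2.4349}=-0.760514+0.649322i, e^{-i·(0)·1.2555}=+1.000000+0.000000i ⇒ D=-0.443147+0.378356i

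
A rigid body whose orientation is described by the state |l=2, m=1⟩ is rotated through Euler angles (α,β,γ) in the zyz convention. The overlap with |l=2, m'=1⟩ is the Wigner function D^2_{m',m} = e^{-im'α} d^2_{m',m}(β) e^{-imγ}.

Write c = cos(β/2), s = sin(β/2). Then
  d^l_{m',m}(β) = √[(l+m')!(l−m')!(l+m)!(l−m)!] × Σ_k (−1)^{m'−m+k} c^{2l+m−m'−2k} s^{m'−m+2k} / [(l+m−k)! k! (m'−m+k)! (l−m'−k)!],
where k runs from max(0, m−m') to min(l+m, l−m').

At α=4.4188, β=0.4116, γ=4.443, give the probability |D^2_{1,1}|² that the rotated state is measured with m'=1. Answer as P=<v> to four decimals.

D^2_{1,1}(4.4188,0.4116,4.443) = e^{-i·1·4.4188}·d^2_{1,1}(0.4116)·e^{-i·1·4.443}. Compute d first:
Half-angle: c=0.978898, s=0.204350. N=√(6·1·6·1)=6.000000
The bounds max(0,m−m')=0 and min(l+m,l−m')=1 give 2 terms
  k=0: (−1)^0·6.0000/(6)·0.9789^4·0.2044^0 = +0.918226
  k=1: (−1)^1·6.0000/(2)·0.9789^2·0.2044^2 = -0.120046
d^2_{1,1}(0.4116) = +0.918226 -0.120046 = +0.798180
|D^2_{1,1}|² = |d^2_{1,1}(β)|² = (+0.798180)² = 0.637091 (the z-rotation phases have unit modulus)

P=0.6371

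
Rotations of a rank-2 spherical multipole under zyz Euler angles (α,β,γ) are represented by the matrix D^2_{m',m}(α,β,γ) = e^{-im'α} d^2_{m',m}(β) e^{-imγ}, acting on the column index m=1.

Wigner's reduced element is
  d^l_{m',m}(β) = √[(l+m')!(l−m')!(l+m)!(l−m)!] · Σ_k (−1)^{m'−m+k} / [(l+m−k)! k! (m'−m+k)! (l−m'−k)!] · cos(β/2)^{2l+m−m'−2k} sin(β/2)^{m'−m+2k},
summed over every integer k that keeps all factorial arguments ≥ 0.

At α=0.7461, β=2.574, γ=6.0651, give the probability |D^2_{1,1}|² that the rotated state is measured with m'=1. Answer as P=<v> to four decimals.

P=0.0444

Split into d^2_{1,1}(β=2.574) × two z-phases.
With c≡cos(β/2)=0.280002 and s≡sin(β/2)=0.959999, N=[6·1·6·1]^{1/2}=6.000000
Admissible k: 0..1 (factorial args all ≥0)
  k=0: (−1)^0·6.0000/(6)·0.2800^4·0.9600^0 = +0.006147
  k=1: (−1)^1·6.0000/(2)·0.2800^2·0.9600^2 = -0.216763
d^2_{1,1}(2.574) = +0.006147 -0.216763 = -0.210617
|D^2_{1,1}|² = |d^2_{1,1}(β)|² = (-0.210617)² = 0.044359 (the z-rotation phases have unit modulus)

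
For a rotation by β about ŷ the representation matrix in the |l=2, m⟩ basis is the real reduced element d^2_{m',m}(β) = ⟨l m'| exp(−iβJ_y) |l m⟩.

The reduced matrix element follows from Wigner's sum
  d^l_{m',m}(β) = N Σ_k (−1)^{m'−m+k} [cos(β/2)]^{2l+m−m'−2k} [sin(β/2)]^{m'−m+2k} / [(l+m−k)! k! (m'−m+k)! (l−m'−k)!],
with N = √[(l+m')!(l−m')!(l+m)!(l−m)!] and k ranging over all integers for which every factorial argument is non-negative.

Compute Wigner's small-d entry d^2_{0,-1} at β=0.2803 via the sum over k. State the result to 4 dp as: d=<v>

d=-0.3256

d^2_{0,-1}(β=0.2803) via Wigner's sum:
Half-angle: c=0.990195, s=0.139692. N=√(2·2·1·6)=4.898979
k∈{0,1} keeps every argument non-negative
  k=0: (−1)^1·4.8990/(2)·0.9902^3·0.1397^1 = -0.332207
  k=1: (−1)^2·4.8990/(2)·0.9902^1·0.1397^3 = +0.006612
d^2_{0,-1}(0.2803) = -0.332207 +0.006612 = -0.325595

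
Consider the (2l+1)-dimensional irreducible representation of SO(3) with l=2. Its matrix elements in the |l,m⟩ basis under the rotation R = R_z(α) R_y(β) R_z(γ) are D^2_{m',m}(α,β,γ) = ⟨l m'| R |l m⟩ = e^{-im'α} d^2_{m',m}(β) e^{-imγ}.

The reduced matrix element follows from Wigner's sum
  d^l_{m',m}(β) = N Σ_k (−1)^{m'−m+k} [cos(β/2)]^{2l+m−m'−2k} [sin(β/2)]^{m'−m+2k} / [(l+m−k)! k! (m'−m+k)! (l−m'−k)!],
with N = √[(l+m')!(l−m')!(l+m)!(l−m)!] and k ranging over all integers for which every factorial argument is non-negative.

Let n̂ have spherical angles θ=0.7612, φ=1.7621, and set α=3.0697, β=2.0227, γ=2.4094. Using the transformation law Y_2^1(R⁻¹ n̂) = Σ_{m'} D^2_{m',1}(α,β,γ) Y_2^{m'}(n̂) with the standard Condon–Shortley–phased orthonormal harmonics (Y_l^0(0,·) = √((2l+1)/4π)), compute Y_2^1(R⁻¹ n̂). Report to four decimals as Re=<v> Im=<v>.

Re=0.0116 Im=0.1175

Need the full column D^2_{m',1} for m'=−2..2 at α=3.0697, β=2.0227, γ=2.4094.
cos(β/2)=0.530717, sin(β/2)=0.847549
d^2_{-2,1}: single k=3 term ⇒ +0.646231;  D = -0.537551-0.358682i
d^2_{-1,1}: k∈[2..3] ⇒ +0.606984 -0.516012 = +0.090972;  D = +0.071851+0.055798i
d^2_{0,1}: k∈[1..2] ⇒ +0.310334 -0.791468 = -0.481134;  D = +0.357824+0.321639i
d^2_{1,1}: k∈[0..1] ⇒ +0.079333 -0.606984 = -0.527651;  D = -0.366069-0.380012i
d^2_{2,1}: single k=0 term ⇒ -0.253387;  D = +0.162230+0.194644i
Y_2^{m'}(θ=0.7612,φ=1.7621) and Σ D·Y over m':
  (-0.5376-0.3587i)·(-0.1705+0.0686i)  (+0.0719+0.0558i)·(-0.0734-0.3788i)  (+0.3578+0.3216i)·(+0.1806+0.0000i)  (-0.3661-0.3800i)·(+0.0734-0.3788i)  (+0.1622+0.1946i)·(-0.1705-0.0686i)
Y_2^1(R⁻¹ n̂) = +0.011646+0.117508i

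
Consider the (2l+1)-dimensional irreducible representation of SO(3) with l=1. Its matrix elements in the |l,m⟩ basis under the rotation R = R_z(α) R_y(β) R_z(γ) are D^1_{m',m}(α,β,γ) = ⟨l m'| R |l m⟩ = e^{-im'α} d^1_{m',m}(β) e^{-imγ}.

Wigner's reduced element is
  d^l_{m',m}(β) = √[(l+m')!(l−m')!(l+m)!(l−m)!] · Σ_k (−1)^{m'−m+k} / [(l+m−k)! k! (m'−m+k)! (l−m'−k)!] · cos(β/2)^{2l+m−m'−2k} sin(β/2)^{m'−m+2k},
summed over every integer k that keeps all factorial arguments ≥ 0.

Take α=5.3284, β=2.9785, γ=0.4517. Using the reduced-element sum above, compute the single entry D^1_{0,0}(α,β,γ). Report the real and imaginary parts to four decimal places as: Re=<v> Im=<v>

First d^1_{0,0}(β=2.9785), then the phase factors e^{-i(0)α} and e^{-i(0)γ}:
With c≡cos(β/2)=0.081456 and s≡sin(β/2)=0.996677, N=[1·1·1·1]^{1/2}=1.000000
k: max(0,(0)−(0))=0 … min(1+(0),1−(0))=1
  k=0: (−1)^0·1.0000/(1)·0.0815^2·0.9967^0 = +0.006635
  k=1: (−1)^1·1.0000/(1)·0.0815^0·0.9967^2 = -0.993365
d^1_{0,0}(2.9785) = +0.006635 -0.993365 = -0.986730
Phases: e^{-i·(0)·5.3284}=+1.000000+0.000000i, e^{-i·(0)·0.4517}=+1.000000+0.000000i ⇒ D=-0.986730+0.000000i

Re=-0.9867 Im=0.0000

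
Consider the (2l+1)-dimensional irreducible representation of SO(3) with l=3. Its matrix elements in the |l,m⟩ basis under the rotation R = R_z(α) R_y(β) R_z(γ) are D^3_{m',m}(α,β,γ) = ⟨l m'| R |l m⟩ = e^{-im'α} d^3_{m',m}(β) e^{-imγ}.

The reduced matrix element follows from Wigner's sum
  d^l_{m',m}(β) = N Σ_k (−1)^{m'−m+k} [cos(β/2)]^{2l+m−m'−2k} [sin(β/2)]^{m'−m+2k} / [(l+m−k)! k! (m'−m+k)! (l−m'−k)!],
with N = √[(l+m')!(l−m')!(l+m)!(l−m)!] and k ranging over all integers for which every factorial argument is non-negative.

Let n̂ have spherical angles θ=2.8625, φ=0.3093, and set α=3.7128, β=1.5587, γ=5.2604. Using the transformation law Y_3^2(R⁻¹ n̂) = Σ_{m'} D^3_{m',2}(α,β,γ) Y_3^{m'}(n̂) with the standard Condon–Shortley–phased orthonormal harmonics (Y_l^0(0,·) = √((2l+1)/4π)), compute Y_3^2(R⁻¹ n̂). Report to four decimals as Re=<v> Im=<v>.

Need the full column D^3_{m',2} for m'=−3..3 at α=3.7128, β=1.5587, γ=5.2604.
cos(β/2)=0.711371, sin(β/2)=0.702817
d^3_{-3,2}: single k=5 term ⇒ +0.298802;  D = +0.243604+0.173030i
d^3_{-2,2}: k∈[4..5] ⇒ +0.617350 -0.120519 = +0.496831;  D = -0.496296-0.023041i
d^3_{-1,2}: k∈[3..4] ⇒ +0.790396 -0.385752 = +0.404644;  D = +0.350186-0.202748i
d^3_{0,2}: k∈[2..3] ⇒ +0.692833 -0.676273 = +0.016561;  D = -0.007571+0.014729i
d^3_{1,2}: k∈[1..2] ⇒ +0.404876 -0.790396 = -0.385520;  D = +0.037119+0.383729i
d^3_{2,2}: k∈[0..1] ⇒ +0.129591 -0.632467 = -0.502876;  D = -0.311348-0.394901i
d^3_{3,2}: single k=0 term ⇒ -0.313615;  D = +0.296495+0.102203i
Y_3^{m'}(θ=2.8625,φ=0.3093) and Σ D·Y over m':
  (+0.2436+0.1730i)·(+0.0052-0.0070i)  (-0.4963-0.0230i)·(-0.0607+0.0432i)  (+0.3502-0.2027i)·(+0.3070-0.0981i)  (-0.0076+0.0147i)·(-0.5813+0.0000i)  (+0.0371+0.3837i)·(-0.3070-0.0981i)  (-0.3113-0.3949i)·(-0.0607-0.0432i)  (+0.2965+0.1022i)·(-0.0052-0.0070i)
Y_3^2(R⁻¹ n̂) = +0.152909-0.212648i

Re=0.1529 Im=-0.2126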